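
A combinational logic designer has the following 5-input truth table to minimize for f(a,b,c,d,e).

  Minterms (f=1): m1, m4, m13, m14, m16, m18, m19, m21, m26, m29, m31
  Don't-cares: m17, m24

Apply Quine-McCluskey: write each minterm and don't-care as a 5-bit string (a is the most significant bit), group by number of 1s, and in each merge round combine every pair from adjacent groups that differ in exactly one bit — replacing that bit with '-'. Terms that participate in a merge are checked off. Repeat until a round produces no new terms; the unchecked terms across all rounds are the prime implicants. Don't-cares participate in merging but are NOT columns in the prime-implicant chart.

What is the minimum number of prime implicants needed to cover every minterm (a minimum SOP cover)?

8

[col 0] 00001*, 00100, 01101*, 01110, 10000*, 10001*, 10010*, 10011*, 10101*, 11000*, 11010*, 11101*, 11111*
[col 1] -0001, -1101, 1-000*, 1-010*, 1-101, 10-01, 100-0*, 100-1*, 1000-*, 1001-*, 110-0*, 111-1
[col 2] 1-0-0, 100--
Prime implicants: -0001, -1101, 00100, 01110, 1-0-0, 1-101, 10-01, 100--, 111-1
PI chart (minterm → PIs covering it):
  1 | -0001  (sole → essential)
  4 | 00100  (sole → essential)
  13 | -1101  (sole → essential)
  14 | 01110  (sole → essential)
  16 | 1-0-0,100--
  18 | 1-0-0,100--
  19 | 100--  (sole → essential)
  21 | 1-101,10-01
  26 | 1-0-0  (sole → essential)
  29 | -1101,1-101,111-1
  31 | 111-1  (sole → essential)
Essential prime implicants: -0001, -1101, 00100, 01110, 1-0-0, 100--, 111-1
Petrick residual → 1-101
Minimum SOP uses 8 PIs: b'c'd'e + bcd'e + a'b'cd'e' + a'bcde' + ac'e' + acd'e + ab'c' + abce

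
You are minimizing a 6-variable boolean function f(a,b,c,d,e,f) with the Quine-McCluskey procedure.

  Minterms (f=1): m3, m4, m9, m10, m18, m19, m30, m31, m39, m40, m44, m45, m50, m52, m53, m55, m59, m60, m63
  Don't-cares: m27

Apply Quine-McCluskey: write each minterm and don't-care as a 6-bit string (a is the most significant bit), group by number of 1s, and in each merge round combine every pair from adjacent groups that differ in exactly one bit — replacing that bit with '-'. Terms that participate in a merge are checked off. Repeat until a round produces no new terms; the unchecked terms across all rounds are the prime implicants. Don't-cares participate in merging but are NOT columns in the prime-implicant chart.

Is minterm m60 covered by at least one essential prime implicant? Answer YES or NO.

NO

Round 0: 000011✓ 000100 001001 001010 010010✓ 010011✓ 011011✓ 011110✓ 011111✓ 100111✓ 101000✓ 101100✓ 101101✓ 110010✓ 110100✓ 110101✓ 110111✓ 111011✓ 111100✓ 111111✓
Round 1: -10010 -11011✓ -11111✓ 0-0011 01-011 01001- 011-11✓ 01111- 1-0111 1-1100 101-00 10110- 11-100 11-111 1101-1 11010- 111-11✓
Round 2: -11-11
PIs = {-10010, -11-11, 0-0011, 000100, 001001, 001010, 01-011, 01001-, 01111-, 1-0111, 1-1100, 101-00, 10110-, 11-100, 11-111, 1101-1, 11010-}
Coverage chart:
  m3: 0-0011 ←essential
  m4: 000100 ←essential
  m9: 001001 ←essential
  m10: 001010 ←essential
  m18: -10010,01001-
  m19: 0-0011,01-011,01001-
  m30: 01111- ←essential
  m31: -11-11,01111-
  m39: 1-0111 ←essential
  m40: 101-00 ←essential
  m44: 1-1100,101-00,10110-
  m45: 10110- ←essential
  m50: -10010 ←essential
  m52: 11-100,11010-
  m53: 1101-1,11010-
  m55: 1-0111,11-111,1101-1
  m59: -11-11 ←essential
  m60: 1-1100,11-100
  m63: -11-11,11-111
Essential: -10010, -11-11, 0-0011, 000100, 001001, 001010, 01111-, 1-0111, 101-00, 10110-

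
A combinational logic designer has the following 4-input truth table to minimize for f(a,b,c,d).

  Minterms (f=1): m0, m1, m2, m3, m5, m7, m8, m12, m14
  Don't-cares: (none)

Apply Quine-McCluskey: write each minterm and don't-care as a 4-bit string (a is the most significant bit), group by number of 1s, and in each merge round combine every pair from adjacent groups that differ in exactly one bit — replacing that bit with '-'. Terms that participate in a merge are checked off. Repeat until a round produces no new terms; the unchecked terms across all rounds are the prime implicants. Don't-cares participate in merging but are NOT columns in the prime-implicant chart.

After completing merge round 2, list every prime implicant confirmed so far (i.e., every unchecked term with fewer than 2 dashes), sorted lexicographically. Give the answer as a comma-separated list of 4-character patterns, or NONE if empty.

Round 0: 0000✓ 0001✓ 0010✓ 0011✓ 0101✓ 0111✓ 1000✓ 1100✓ 1110✓
Round 1: -000 0-01✓ 0-11✓ 00-0✓ 00-1✓ 000-✓ 001-✓ 01-1✓ 1-00 11-0
Round 2: 0--1 00--
PIs = {-000, 0--1, 00--, 1-00, 11-0}

-000, 1-00, 11-0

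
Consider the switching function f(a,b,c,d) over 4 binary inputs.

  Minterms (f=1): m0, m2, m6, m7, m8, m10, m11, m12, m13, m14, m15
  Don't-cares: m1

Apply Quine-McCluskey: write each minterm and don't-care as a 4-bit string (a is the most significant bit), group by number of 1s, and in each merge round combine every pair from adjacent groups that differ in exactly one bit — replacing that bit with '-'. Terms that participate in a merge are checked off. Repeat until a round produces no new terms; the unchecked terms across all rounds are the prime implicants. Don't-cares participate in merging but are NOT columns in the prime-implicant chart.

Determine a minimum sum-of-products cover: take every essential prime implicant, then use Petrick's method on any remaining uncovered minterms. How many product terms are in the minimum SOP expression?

Round 0: 0000✓ 0001✓ 0010✓ 0110✓ 0111✓ 1000✓ 1010✓ 1011✓ 1100✓ 1101✓ 1110✓ 1111✓
Round 1: -000✓ -010✓ -110✓ -111✓ 0-10✓ 00-0✓ 000- 011-✓ 1-00✓ 1-10✓ 1-11✓ 10-0✓ 101-✓ 11-0✓ 11-1✓ 110-✓ 111-✓
Round 2: --10 -0-0 -11- 1--0 1-1- 11--
PIs = {--10, -0-0, -11-, 000-, 1--0, 1-1-, 11--}
Coverage chart:
  m0: -0-0,000-
  m2: --10,-0-0
  m6: --10,-11-
  m7: -11- ←essential
  m8: -0-0,1--0
  m10: --10,-0-0,1--0,1-1-
  m11: 1-1- ←essential
  m12: 1--0,11--
  m13: 11-- ←essential
  m14: --10,-11-,1--0,1-1-,11--
  m15: -11-,1-1-,11--
Essential: -11-, 1-1-, 11--
Petrick residual → -0-0
Min cover (4 terms): b'd' + bc + ac + ab

4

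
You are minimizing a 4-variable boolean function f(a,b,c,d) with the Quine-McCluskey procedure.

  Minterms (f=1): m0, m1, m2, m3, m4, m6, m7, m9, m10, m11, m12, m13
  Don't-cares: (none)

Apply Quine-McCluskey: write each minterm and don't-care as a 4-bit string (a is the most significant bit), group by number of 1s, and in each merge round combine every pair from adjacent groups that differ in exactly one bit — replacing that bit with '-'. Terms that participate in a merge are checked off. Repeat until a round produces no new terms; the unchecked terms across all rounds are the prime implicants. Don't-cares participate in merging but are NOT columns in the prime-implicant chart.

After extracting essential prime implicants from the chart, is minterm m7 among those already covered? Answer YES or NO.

size-2^0 implicants → 0000(✓)  0001(✓)  0010(✓)  0011(✓)  0100(✓)  0110(✓)  0111(✓)  1001(✓)  1010(✓)  1011(✓)  1100(✓)  1101(✓)
size-2^1 implicants → -001(✓)  -010(✓)  -011(✓)  -100  0-00(✓)  0-10(✓)  0-11(✓)  00-0(✓)  00-1(✓)  000-(✓)  001-(✓)  01-0(✓)  011-(✓)  1-01  10-1(✓)  101-(✓)  110-
size-2^2 implicants → -0-1  -01-  0--0  0-1-  00--
Unchecked terms (primes): -0-1, -01-, -100, 0--0, 0-1-, 00--, 1-01, 110-
Minterm coverage:
  m0 ⊆ 0--0,00--
  m1 ⊆ -0-1,00--
  m2 ⊆ -01-,0--0,0-1-,00--
  m3 ⊆ -0-1,-01-,0-1-,00--
  m4 ⊆ -100,0--0
  m6 ⊆ 0--0,0-1-
  m7 ⊆ 0-1- [E]
  m9 ⊆ -0-1,1-01
  m10 ⊆ -01- [E]
  m11 ⊆ -0-1,-01-
  m12 ⊆ -100,110-
  m13 ⊆ 1-01,110-
E = {-01-, 0-1-}

YES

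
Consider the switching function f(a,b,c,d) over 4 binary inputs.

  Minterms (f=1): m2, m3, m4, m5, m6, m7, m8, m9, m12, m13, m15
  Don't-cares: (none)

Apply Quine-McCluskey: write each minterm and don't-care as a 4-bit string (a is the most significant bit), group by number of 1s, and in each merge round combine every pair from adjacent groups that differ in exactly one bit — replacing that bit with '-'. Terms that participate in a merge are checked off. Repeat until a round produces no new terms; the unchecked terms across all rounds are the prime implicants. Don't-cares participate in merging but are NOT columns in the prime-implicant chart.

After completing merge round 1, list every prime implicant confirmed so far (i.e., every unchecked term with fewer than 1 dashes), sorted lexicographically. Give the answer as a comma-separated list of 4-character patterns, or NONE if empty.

NONE

size-2^0 implicants → 0010(✓)  0011(✓)  0100(✓)  0101(✓)  0110(✓)  0111(✓)  1000(✓)  1001(✓)  1100(✓)  1101(✓)  1111(✓)
size-2^1 implicants → -100(✓)  -101(✓)  -111(✓)  0-10(✓)  0-11(✓)  001-(✓)  01-0(✓)  01-1(✓)  010-(✓)  011-(✓)  1-00(✓)  1-01(✓)  100-(✓)  11-1(✓)  110-(✓)
size-2^2 implicants → -1-1  -10-  0-1-  01--  1-0-
Unchecked terms (primes): -1-1, -10-, 0-1-, 01--, 1-0-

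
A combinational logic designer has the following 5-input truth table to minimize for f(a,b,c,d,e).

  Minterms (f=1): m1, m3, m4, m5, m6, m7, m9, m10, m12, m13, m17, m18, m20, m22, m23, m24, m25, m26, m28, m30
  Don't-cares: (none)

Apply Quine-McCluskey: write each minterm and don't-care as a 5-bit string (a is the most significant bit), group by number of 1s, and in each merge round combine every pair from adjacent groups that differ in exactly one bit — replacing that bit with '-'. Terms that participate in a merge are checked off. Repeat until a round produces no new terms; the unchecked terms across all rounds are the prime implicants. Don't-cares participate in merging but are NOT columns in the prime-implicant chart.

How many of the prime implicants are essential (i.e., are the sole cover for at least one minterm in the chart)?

5

Round 0: 00001✓ 00011✓ 00100✓ 00101✓ 00110✓ 00111✓ 01001✓ 01010✓ 01100✓ 01101✓ 10001✓ 10010✓ 10100✓ 10110✓ 10111✓ 11000✓ 11001✓ 11010✓ 11100✓ 11110✓
Round 1: -0001✓ -0100✓ -0110✓ -0111✓ -1001✓ -1010 -1100✓ 0-001✓ 0-100✓ 0-101✓ 00-01✓ 00-11✓ 000-1✓ 001-0✓ 001-1✓ 0010-✓ 0011-✓ 01-01✓ 0110-✓ 1-001✓ 1-010✓ 1-100✓ 1-110✓ 10-10✓ 101-0✓ 1011-✓ 11-00✓ 11-10✓ 110-0✓ 1100- 111-0✓
Round 2: --001 --100 -01-0 -011- 0--01 0-10- 00--1 001-- 1--10 1-1-0 11--0
PIs = {--001, --100, -01-0, -011-, -1010, 0--01, 0-10-, 00--1, 001--, 1--10, 1-1-0, 11--0, 1100-}
Coverage chart:
  m1: --001,0--01,00--1
  m3: 00--1 ←essential
  m4: --100,-01-0,0-10-,001--
  m5: 0--01,0-10-,00--1,001--
  m6: -01-0,-011-,001--
  m7: -011-,00--1,001--
  m9: --001,0--01
  m10: -1010 ←essential
  m12: --100,0-10-
  m13: 0--01,0-10-
  m17: --001 ←essential
  m18: 1--10 ←essential
  m20: --100,-01-0,1-1-0
  m22: -01-0,-011-,1--10,1-1-0
  m23: -011- ←essential
  m24: 11--0,1100-
  m25: --001,1100-
  m26: -1010,1--10,11--0
  m28: --100,1-1-0,11--0
  m30: 1--10,1-1-0,11--0
Essential: --001, -011-, -1010, 00--1, 1--10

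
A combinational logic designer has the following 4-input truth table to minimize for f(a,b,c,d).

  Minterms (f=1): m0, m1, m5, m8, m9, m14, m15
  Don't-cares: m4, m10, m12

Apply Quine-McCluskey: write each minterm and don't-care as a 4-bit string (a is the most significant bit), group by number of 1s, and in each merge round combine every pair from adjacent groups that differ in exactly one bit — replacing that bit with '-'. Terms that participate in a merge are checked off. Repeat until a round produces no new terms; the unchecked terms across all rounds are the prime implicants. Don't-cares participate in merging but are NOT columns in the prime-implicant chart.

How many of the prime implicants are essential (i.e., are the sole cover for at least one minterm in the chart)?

3

size-2^0 implicants → 0000(✓)  0001(✓)  0100(✓)  0101(✓)  1000(✓)  1001(✓)  1010(✓)  1100(✓)  1110(✓)  1111(✓)
size-2^1 implicants → -000(✓)  -001(✓)  -100(✓)  0-00(✓)  0-01(✓)  000-(✓)  010-(✓)  1-00(✓)  1-10(✓)  10-0(✓)  100-(✓)  11-0(✓)  111-
size-2^2 implicants → --00  -00-  0-0-  1--0
Unchecked terms (primes): --00, -00-, 0-0-, 1--0, 111-
Minterm coverage:
  m0 ⊆ --00,-00-,0-0-
  m1 ⊆ -00-,0-0-
  m5 ⊆ 0-0- [E]
  m8 ⊆ --00,-00-,1--0
  m9 ⊆ -00- [E]
  m14 ⊆ 1--0,111-
  m15 ⊆ 111- [E]
E = {-00-, 0-0-, 111-}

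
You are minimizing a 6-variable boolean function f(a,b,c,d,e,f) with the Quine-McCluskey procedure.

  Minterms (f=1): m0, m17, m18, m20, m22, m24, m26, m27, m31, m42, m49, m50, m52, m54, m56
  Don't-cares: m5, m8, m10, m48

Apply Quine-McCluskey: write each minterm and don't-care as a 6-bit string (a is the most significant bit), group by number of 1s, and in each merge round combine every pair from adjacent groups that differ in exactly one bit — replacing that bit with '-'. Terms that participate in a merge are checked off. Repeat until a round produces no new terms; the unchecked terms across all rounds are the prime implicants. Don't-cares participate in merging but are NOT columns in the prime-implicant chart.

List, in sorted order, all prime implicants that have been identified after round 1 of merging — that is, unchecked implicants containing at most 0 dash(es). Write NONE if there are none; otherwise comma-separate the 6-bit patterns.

000101

[col 0] 000000*, 000101, 001000*, 001010*, 010001*, 010010*, 010100*, 010110*, 011000*, 011010*, 011011*, 011111*, 101010*, 110000*, 110001*, 110010*, 110100*, 110110*, 111000*
[col 1] -01010, -10001, -10010*, -10100*, -10110*, -11000, 0-1000*, 0-1010*, 00-000, 0010-0*, 01-010, 010-10*, 0101-0*, 011-11, 0110-0*, 01101-, 11-000, 110-00*, 110-10*, 1100-0*, 11000-, 1101-0*
[col 2] -10-10, -101-0, 0-10-0, 110--0
Prime implicants: -01010, -10-10, -10001, -101-0, -11000, 0-10-0, 00-000, 000101, 01-010, 011-11, 01101-, 11-000, 110--0, 11000-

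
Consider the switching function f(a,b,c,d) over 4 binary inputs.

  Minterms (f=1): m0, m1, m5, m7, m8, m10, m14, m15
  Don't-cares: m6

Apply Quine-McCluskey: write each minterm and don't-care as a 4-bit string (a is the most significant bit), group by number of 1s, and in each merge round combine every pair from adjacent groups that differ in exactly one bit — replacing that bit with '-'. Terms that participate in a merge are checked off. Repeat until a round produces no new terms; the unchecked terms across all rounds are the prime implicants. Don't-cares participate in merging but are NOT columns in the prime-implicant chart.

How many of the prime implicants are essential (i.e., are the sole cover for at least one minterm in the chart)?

Round 0: 0000✓ 0001✓ 0101✓ 0110✓ 0111✓ 1000✓ 1010✓ 1110✓ 1111✓
Round 1: -000 -110✓ -111✓ 0-01 000- 01-1 011-✓ 1-10 10-0 111-✓
Round 2: -11-
PIs = {-000, -11-, 0-01, 000-, 01-1, 1-10, 10-0}
Coverage chart:
  m0: -000,000-
  m1: 0-01,000-
  m5: 0-01,01-1
  m7: -11-,01-1
  m8: -000,10-0
  m10: 1-10,10-0
  m14: -11-,1-10
  m15: -11- ←essential
Essential: -11-

1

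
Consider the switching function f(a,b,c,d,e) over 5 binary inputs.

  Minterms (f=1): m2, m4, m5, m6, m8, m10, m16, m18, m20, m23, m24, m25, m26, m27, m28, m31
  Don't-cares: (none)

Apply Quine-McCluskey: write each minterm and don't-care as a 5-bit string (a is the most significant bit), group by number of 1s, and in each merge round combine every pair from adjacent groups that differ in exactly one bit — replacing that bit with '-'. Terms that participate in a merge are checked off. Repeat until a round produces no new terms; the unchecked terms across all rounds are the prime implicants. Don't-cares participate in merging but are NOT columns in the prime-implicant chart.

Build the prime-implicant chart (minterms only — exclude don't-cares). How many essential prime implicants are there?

size-2^0 implicants → 00010(✓)  00100(✓)  00101(✓)  00110(✓)  01000(✓)  01010(✓)  10000(✓)  10010(✓)  10100(✓)  10111(✓)  11000(✓)  11001(✓)  11010(✓)  11011(✓)  11100(✓)  11111(✓)
size-2^1 implicants → -0010(✓)  -0100  -1000(✓)  -1010(✓)  0-010(✓)  00-10  001-0  0010-  010-0(✓)  1-000(✓)  1-010(✓)  1-100(✓)  1-111  10-00(✓)  100-0(✓)  11-00(✓)  11-11  110-0(✓)  110-1(✓)  1100-(✓)  1101-(✓)
size-2^2 implicants → --010  -10-0  1--00  1-0-0  110--
Unchecked terms (primes): --010, -0100, -10-0, 00-10, 001-0, 0010-, 1--00, 1-0-0, 1-111, 11-11, 110--
Minterm coverage:
  m2 ⊆ --010,00-10
  m4 ⊆ -0100,001-0,0010-
  m5 ⊆ 0010- [E]
  m6 ⊆ 00-10,001-0
  m8 ⊆ -10-0 [E]
  m10 ⊆ --010,-10-0
  m16 ⊆ 1--00,1-0-0
  m18 ⊆ --010,1-0-0
  m20 ⊆ -0100,1--00
  m23 ⊆ 1-111 [E]
  m24 ⊆ -10-0,1--00,1-0-0,110--
  m25 ⊆ 110-- [E]
  m26 ⊆ --010,-10-0,1-0-0,110--
  m27 ⊆ 11-11,110--
  m28 ⊆ 1--00 [E]
  m31 ⊆ 1-111,11-11
E = {-10-0, 0010-, 1--00, 1-111, 110--}

5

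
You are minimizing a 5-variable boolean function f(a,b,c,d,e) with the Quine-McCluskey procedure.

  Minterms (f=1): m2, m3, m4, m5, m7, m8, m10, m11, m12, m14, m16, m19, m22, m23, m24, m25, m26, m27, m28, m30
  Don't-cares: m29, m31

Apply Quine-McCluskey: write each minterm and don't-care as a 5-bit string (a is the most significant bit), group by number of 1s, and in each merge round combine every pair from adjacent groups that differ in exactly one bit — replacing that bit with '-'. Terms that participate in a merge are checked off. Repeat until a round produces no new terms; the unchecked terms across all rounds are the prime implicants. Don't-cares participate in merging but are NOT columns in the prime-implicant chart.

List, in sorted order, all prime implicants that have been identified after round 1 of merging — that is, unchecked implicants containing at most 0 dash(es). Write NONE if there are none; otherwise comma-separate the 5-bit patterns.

NONE

[col 0] 00010*, 00011*, 00100*, 00101*, 00111*, 01000*, 01010*, 01011*, 01100*, 01110*, 10000*, 10011*, 10110*, 10111*, 11000*, 11001*, 11010*, 11011*, 11100*, 11101*, 11110*, 11111*
[col 1] -0011*, -0111*, -1000*, -1010*, -1011*, -1100*, -1110*, 0-010*, 0-011*, 0-100, 00-11*, 0001-*, 001-1, 0010-, 01-00*, 01-10*, 010-0*, 0101-*, 011-0*, 1-000, 1-011*, 1-110*, 1-111*, 10-11*, 1011-*, 11-00*, 11-01*, 11-10*, 11-11*, 110-0*, 110-1*, 1100-*, 1101-*, 111-0*, 111-1*, 1110-*, 1111-*
[col 2] --011, -0-11, -1-00*, -1-10*, -10-0*, -101-, -11-0*, 0-01-, 01--0*, 1--11, 1-11-, 11--0*, 11--1*, 11-0-*, 11-1-*, 110--*, 111--*
[col 3] -1--0, 11---
Prime implicants: --011, -0-11, -1--0, -101-, 0-01-, 0-100, 001-1, 0010-, 1--11, 1-000, 1-11-, 11---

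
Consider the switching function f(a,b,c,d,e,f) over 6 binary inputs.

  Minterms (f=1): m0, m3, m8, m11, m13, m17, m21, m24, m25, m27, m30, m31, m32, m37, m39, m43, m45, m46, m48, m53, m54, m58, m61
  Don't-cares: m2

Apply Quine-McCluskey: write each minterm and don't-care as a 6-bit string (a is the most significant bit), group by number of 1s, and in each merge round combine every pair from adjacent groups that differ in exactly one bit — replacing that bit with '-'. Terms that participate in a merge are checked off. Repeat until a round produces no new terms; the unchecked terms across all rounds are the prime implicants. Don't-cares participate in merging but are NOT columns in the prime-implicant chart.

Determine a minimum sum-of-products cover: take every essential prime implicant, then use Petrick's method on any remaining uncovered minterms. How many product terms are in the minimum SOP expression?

14

Round 0: 000000✓ 000010✓ 000011✓ 001000✓ 001011✓ 001101✓ 010001✓ 010101✓ 011000✓ 011001✓ 011011✓ 011110✓ 011111✓ 100000✓ 100101✓ 100111✓ 101011✓ 101101✓ 101110 110000✓ 110101✓ 110110 111010 111101✓
Round 1: -00000 -01011 -01101 -10101 0-1000 0-1011 00-000 00-011 0000-0 00001- 01-001 010-01 011-11 0110-1 01100- 01111- 1-0000 1-0101✓ 1-1101✓ 10-101✓ 1001-1 11-101✓
Round 2: 1--101
PIs = {-00000, -01011, -01101, -10101, 0-1000, 0-1011, 00-000, 00-011, 0000-0, 00001-, 01-001, 010-01, 011-11, 0110-1, 01100-, 01111-, 1--101, 1-0000, 1001-1, 101110, 110110, 111010}
Coverage chart:
  m0: -00000,00-000,0000-0
  m3: 00-011,00001-
  m8: 0-1000,00-000
  m11: -01011,0-1011,00-011
  m13: -01101 ←essential
  m17: 01-001,010-01
  m21: -10101,010-01
  m24: 0-1000,01100-
  m25: 01-001,0110-1,01100-
  m27: 0-1011,011-11,0110-1
  m30: 01111- ←essential
  m31: 011-11,01111-
  m32: -00000,1-0000
  m37: 1--101,1001-1
  m39: 1001-1 ←essential
  m43: -01011 ←essential
  m45: -01101,1--101
  m46: 101110 ←essential
  m48: 1-0000 ←essential
  m53: -10101,1--101
  m54: 110110 ←essential
  m58: 111010 ←essential
  m61: 1--101 ←essential
Essential: -01011, -01101, 01111-, 1--101, 1-0000, 1001-1, 101110, 110110, 111010
Petrick residual → -00000, 0-1000, 00-011, 010-01, 0110-1
Min cover (14 terms): b'c'd'e'f' + b'cd'ef + b'cde'f + a'cd'e'f' + a'b'd'ef + a'bc'e'f + a'bcd'f + a'bcde + ade'f + ac'd'e'f' + ab'c'df + ab'cdef' + abc'def' + abcd'ef'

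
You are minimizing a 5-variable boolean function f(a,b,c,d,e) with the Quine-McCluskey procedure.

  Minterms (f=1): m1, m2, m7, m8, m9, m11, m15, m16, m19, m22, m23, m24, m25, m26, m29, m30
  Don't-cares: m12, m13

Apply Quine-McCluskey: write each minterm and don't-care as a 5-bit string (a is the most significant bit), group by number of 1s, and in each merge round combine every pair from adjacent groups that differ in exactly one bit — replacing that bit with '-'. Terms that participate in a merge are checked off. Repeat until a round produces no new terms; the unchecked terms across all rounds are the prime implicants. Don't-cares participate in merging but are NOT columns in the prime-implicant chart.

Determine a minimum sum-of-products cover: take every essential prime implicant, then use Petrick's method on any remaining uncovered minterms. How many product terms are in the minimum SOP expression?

size-2^0 implicants → 00001(✓)  00010  00111(✓)  01000(✓)  01001(✓)  01011(✓)  01100(✓)  01101(✓)  01111(✓)  10000(✓)  10011(✓)  10110(✓)  10111(✓)  11000(✓)  11001(✓)  11010(✓)  11101(✓)  11110(✓)
size-2^1 implicants → -0111  -1000(✓)  -1001(✓)  -1101(✓)  0-001  0-111  01-00(✓)  01-01(✓)  01-11(✓)  010-1(✓)  0100-(✓)  011-1(✓)  0110-(✓)  1-000  1-110  10-11  1011-  11-01(✓)  11-10  110-0  1100-(✓)
size-2^2 implicants → -1-01  -100-  01--1  01-0-
Unchecked terms (primes): -0111, -1-01, -100-, 0-001, 0-111, 00010, 01--1, 01-0-, 1-000, 1-110, 10-11, 1011-, 11-10, 110-0
Minterm coverage:
  m1 ⊆ 0-001 [E]
  m2 ⊆ 00010 [E]
  m7 ⊆ -0111,0-111
  m8 ⊆ -100-,01-0-
  m9 ⊆ -1-01,-100-,0-001,01--1,01-0-
  m11 ⊆ 01--1 [E]
  m15 ⊆ 0-111,01--1
  m16 ⊆ 1-000 [E]
  m19 ⊆ 10-11 [E]
  m22 ⊆ 1-110,1011-
  m23 ⊆ -0111,10-11,1011-
  m24 ⊆ -100-,1-000,110-0
  m25 ⊆ -1-01,-100-
  m26 ⊆ 11-10,110-0
  m29 ⊆ -1-01 [E]
  m30 ⊆ 1-110,11-10
E = {-1-01, 0-001, 00010, 01--1, 1-000, 10-11}
Petrick residual → -0111, -100-, 1-110, 11-10
Cover = b'cde + bd'e + bc'd' + a'c'd'e + a'b'c'de' + a'be + ac'd'e' + acde' + ab'de + abde'  |cover|=10

10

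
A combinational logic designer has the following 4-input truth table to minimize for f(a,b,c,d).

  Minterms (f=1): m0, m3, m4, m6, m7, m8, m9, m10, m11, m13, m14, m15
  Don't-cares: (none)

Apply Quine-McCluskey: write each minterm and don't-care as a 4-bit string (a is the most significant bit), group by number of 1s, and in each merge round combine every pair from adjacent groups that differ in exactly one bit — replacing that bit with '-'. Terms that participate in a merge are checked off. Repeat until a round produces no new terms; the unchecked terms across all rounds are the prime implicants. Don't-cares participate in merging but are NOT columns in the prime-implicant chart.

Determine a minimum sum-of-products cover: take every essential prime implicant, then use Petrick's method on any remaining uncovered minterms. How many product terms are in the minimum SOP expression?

5

Round 0: 0000✓ 0011✓ 0100✓ 0110✓ 0111✓ 1000✓ 1001✓ 1010✓ 1011✓ 1101✓ 1110✓ 1111✓
Round 1: -000 -011✓ -110✓ -111✓ 0-00 0-11✓ 01-0 011-✓ 1-01✓ 1-10✓ 1-11✓ 10-0✓ 10-1✓ 100-✓ 101-✓ 11-1✓ 111-✓
Round 2: --11 -11- 1--1 1-1- 10--
PIs = {--11, -000, -11-, 0-00, 01-0, 1--1, 1-1-, 10--}
Coverage chart:
  m0: -000,0-00
  m3: --11 ←essential
  m4: 0-00,01-0
  m6: -11-,01-0
  m7: --11,-11-
  m8: -000,10--
  m9: 1--1,10--
  m10: 1-1-,10--
  m11: --11,1--1,1-1-,10--
  m13: 1--1 ←essential
  m14: -11-,1-1-
  m15: --11,-11-,1--1,1-1-
Essential: --11, 1--1
Petrick residual → -000, 01-0, 1-1-
Min cover (5 terms): cd + b'c'd' + a'bd' + ad + ac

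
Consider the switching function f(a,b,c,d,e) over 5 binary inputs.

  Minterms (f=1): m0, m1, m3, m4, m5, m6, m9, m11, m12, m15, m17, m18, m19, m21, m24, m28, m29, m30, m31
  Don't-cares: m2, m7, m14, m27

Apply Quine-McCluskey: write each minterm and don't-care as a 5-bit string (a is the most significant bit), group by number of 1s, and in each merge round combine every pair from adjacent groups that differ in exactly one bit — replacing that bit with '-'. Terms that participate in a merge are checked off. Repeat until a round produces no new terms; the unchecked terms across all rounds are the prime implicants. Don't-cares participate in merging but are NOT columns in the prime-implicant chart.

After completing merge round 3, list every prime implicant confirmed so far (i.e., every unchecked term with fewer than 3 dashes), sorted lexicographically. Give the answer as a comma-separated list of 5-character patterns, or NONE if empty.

--011, -0-01, -00-1, -001-, -1-11, -11-0, -111-, 0--11, 0-0-1, 0-1-0, 0-11-, 1-101, 11-00, 111--

Round 0: 00000✓ 00001✓ 00010✓ 00011✓ 00100✓ 00101✓ 00110✓ 00111✓ 01001✓ 01011✓ 01100✓ 01110✓ 01111✓ 10001✓ 10010✓ 10011✓ 10101✓ 11000✓ 11011✓ 11100✓ 11101✓ 11110✓ 11111✓
Round 1: -0001✓ -0010✓ -0011✓ -0101✓ -1011✓ -1100✓ -1110✓ -1111✓ 0-001✓ 0-011✓ 0-100✓ 0-110✓ 0-111✓ 00-00✓ 00-01✓ 00-10✓ 00-11✓ 000-0✓ 000-1✓ 0000-✓ 0001-✓ 001-0✓ 001-1✓ 0010-✓ 0011-✓ 01-11✓ 010-1✓ 011-0✓ 0111-✓ 1-011✓ 1-101 10-01✓ 100-1✓ 1001-✓ 11-00 11-11✓ 111-0✓ 111-1✓ 1110-✓ 1111-✓
Round 2: --011 -0-01 -00-1 -001- -1-11 -11-0 -111- 0--11 0-0-1 0-1-0 0-11- 00--0✓ 00--1✓ 00-0-✓ 00-1-✓ 000--✓ 001--✓ 111--
Round 3: 00---
PIs = {--011, -0-01, -00-1, -001-, -1-11, -11-0, -111-, 0--11, 0-0-1, 0-1-0, 0-11-, 00---, 1-101, 11-00, 111--}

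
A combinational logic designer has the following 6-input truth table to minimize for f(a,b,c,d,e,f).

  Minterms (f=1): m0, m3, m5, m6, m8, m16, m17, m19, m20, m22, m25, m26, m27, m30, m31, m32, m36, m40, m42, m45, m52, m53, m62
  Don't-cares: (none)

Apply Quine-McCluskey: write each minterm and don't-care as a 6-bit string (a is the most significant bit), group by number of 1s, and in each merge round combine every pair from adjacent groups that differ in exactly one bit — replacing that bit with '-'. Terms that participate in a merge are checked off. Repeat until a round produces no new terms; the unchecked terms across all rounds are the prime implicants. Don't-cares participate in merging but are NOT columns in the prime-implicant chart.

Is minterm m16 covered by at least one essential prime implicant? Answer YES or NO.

Round 0: 000000✓ 000011✓ 000101 000110✓ 001000✓ 010000✓ 010001✓ 010011✓ 010100✓ 010110✓ 011001✓ 011010✓ 011011✓ 011110✓ 011111✓ 100000✓ 100100✓ 101000✓ 101010✓ 101101 110100✓ 110101✓ 111110✓
Round 1: -00000✓ -01000✓ -10100 -11110 0-0000 0-0011 0-0110 00-000✓ 01-001✓ 01-011✓ 01-110 010-00 0100-1✓ 01000- 0101-0 011-10✓ 011-11✓ 0110-1✓ 01101-✓ 01111-✓ 1-0100 10-000✓ 100-00 1010-0 11010-
Round 2: -0-000 01-0-1 011-1-
PIs = {-0-000, -10100, -11110, 0-0000, 0-0011, 0-0110, 000101, 01-0-1, 01-110, 010-00, 01000-, 0101-0, 011-1-, 1-0100, 100-00, 1010-0, 101101, 11010-}
Coverage chart:
  m0: -0-000,0-0000
  m3: 0-0011 ←essential
  m5: 000101 ←essential
  m6: 0-0110 ←essential
  m8: -0-000 ←essential
  m16: 0-0000,010-00,01000-
  m17: 01-0-1,01000-
  m19: 0-0011,01-0-1
  m20: -10100,010-00,0101-0
  m22: 0-0110,01-110,0101-0
  m25: 01-0-1 ←essential
  m26: 011-1- ←essential
  m27: 01-0-1,011-1-
  m30: -11110,01-110,011-1-
  m31: 011-1- ←essential
  m32: -0-000,100-00
  m36: 1-0100,100-00
  m40: -0-000,1010-0
  m42: 1010-0 ←essential
  m45: 101101 ←essential
  m52: -10100,1-0100,11010-
  m53: 11010- ←essential
  m62: -11110 ←essential
Essential: -0-000, -11110, 0-0011, 0-0110, 000101, 01-0-1, 011-1-, 1010-0, 101101, 11010-

NO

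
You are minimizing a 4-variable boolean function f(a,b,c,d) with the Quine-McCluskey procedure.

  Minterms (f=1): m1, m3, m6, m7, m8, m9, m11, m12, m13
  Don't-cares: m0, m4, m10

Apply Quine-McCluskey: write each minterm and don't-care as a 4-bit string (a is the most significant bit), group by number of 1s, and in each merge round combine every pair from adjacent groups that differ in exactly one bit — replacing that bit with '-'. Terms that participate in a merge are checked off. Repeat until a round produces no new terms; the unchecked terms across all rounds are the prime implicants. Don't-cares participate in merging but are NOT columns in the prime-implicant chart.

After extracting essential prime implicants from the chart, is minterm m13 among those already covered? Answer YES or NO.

YES

Round 0: 0000✓ 0001✓ 0011✓ 0100✓ 0110✓ 0111✓ 1000✓ 1001✓ 1010✓ 1011✓ 1100✓ 1101✓
Round 1: -000✓ -001✓ -011✓ -100✓ 0-00✓ 0-11 00-1✓ 000-✓ 01-0 011- 1-00✓ 1-01✓ 10-0✓ 10-1✓ 100-✓ 101-✓ 110-✓
Round 2: --00 -0-1 -00- 1-0- 10--
PIs = {--00, -0-1, -00-, 0-11, 01-0, 011-, 1-0-, 10--}
Coverage chart:
  m1: -0-1,-00-
  m3: -0-1,0-11
  m6: 01-0,011-
  m7: 0-11,011-
  m8: --00,-00-,1-0-,10--
  m9: -0-1,-00-,1-0-,10--
  m11: -0-1,10--
  m12: --00,1-0-
  m13: 1-0- ←essential
Essential: 1-0-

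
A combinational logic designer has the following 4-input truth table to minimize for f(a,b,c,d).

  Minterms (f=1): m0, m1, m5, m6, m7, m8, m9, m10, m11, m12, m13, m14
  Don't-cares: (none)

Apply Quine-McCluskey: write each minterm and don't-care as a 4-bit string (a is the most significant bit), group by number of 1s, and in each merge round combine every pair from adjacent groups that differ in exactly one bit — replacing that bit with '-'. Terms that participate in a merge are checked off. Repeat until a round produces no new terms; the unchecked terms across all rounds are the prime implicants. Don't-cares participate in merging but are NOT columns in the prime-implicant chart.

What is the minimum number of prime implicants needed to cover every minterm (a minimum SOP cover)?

[col 0] 0000*, 0001*, 0101*, 0110*, 0111*, 1000*, 1001*, 1010*, 1011*, 1100*, 1101*, 1110*
[col 1] -000*, -001*, -101*, -110, 0-01*, 000-*, 01-1, 011-, 1-00*, 1-01*, 1-10*, 10-0*, 10-1*, 100-*, 101-*, 11-0*, 110-*
[col 2] --01, -00-, 1--0, 1-0-, 10--
Prime implicants: --01, -00-, -110, 01-1, 011-, 1--0, 1-0-, 10--
PI chart (minterm → PIs covering it):
  0 | -00-  (sole → essential)
  1 | --01,-00-
  5 | --01,01-1
  6 | -110,011-
  7 | 01-1,011-
  8 | -00-,1--0,1-0-,10--
  9 | --01,-00-,1-0-,10--
  10 | 1--0,10--
  11 | 10--  (sole → essential)
  12 | 1--0,1-0-
  13 | --01,1-0-
  14 | -110,1--0
Essential prime implicants: -00-, 10--
Petrick residual → --01, 011-, 1--0
Minimum SOP uses 5 PIs: c'd + b'c' + a'bc + ad' + ab'

5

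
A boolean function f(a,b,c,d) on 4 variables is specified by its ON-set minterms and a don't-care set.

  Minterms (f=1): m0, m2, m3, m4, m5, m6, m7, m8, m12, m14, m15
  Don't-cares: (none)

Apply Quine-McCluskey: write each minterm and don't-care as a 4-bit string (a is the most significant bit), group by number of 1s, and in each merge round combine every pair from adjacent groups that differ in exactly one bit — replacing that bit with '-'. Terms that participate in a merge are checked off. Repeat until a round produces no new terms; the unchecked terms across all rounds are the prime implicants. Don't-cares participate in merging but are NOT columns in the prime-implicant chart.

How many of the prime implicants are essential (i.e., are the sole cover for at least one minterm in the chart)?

4

[col 0] 0000*, 0010*, 0011*, 0100*, 0101*, 0110*, 0111*, 1000*, 1100*, 1110*, 1111*
[col 1] -000*, -100*, -110*, -111*, 0-00*, 0-10*, 0-11*, 00-0*, 001-*, 01-0*, 01-1*, 010-*, 011-*, 1-00*, 11-0*, 111-*
[col 2] --00, -1-0, -11-, 0--0, 0-1-, 01--
Prime implicants: --00, -1-0, -11-, 0--0, 0-1-, 01--
PI chart (minterm → PIs covering it):
  0 | --00,0--0
  2 | 0--0,0-1-
  3 | 0-1-  (sole → essential)
  4 | --00,-1-0,0--0,01--
  5 | 01--  (sole → essential)
  6 | -1-0,-11-,0--0,0-1-,01--
  7 | -11-,0-1-,01--
  8 | --00  (sole → essential)
  12 | --00,-1-0
  14 | -1-0,-11-
  15 | -11-  (sole → essential)
Essential prime implicants: --00, -11-, 0-1-, 01--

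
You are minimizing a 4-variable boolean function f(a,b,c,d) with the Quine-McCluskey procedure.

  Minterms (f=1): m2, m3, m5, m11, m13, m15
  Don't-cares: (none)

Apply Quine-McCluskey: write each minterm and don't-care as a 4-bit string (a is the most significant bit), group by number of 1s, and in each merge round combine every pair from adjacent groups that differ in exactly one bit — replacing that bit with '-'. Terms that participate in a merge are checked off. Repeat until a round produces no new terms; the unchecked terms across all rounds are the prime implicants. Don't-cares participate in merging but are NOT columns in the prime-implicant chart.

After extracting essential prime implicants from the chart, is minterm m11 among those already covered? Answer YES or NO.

size-2^0 implicants → 0010(✓)  0011(✓)  0101(✓)  1011(✓)  1101(✓)  1111(✓)
size-2^1 implicants → -011  -101  001-  1-11  11-1
Unchecked terms (primes): -011, -101, 001-, 1-11, 11-1
Minterm coverage:
  m2 ⊆ 001- [E]
  m3 ⊆ -011,001-
  m5 ⊆ -101 [E]
  m11 ⊆ -011,1-11
  m13 ⊆ -101,11-1
  m15 ⊆ 1-11,11-1
E = {-101, 001-}

NO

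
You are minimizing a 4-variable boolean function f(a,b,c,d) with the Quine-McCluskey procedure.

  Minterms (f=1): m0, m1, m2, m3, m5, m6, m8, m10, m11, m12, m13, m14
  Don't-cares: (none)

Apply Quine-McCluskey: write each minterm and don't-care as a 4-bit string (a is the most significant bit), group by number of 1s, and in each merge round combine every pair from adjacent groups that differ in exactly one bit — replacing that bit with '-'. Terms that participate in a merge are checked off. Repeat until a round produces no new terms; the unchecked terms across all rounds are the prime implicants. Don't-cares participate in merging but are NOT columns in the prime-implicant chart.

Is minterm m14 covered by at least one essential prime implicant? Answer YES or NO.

YES

Round 0: 0000✓ 0001✓ 0010✓ 0011✓ 0101✓ 0110✓ 1000✓ 1010✓ 1011✓ 1100✓ 1101✓ 1110✓
Round 1: -000✓ -010✓ -011✓ -101 -110✓ 0-01 0-10✓ 00-0✓ 00-1✓ 000-✓ 001-✓ 1-00✓ 1-10✓ 10-0✓ 101-✓ 11-0✓ 110-
Round 2: --10 -0-0 -01- 00-- 1--0
PIs = {--10, -0-0, -01-, -101, 0-01, 00--, 1--0, 110-}
Coverage chart:
  m0: -0-0,00--
  m1: 0-01,00--
  m2: --10,-0-0,-01-,00--
  m3: -01-,00--
  m5: -101,0-01
  m6: --10 ←essential
  m8: -0-0,1--0
  m10: --10,-0-0,-01-,1--0
  m11: -01- ←essential
  m12: 1--0,110-
  m13: -101,110-
  m14: --10,1--0
Essential: --10, -01-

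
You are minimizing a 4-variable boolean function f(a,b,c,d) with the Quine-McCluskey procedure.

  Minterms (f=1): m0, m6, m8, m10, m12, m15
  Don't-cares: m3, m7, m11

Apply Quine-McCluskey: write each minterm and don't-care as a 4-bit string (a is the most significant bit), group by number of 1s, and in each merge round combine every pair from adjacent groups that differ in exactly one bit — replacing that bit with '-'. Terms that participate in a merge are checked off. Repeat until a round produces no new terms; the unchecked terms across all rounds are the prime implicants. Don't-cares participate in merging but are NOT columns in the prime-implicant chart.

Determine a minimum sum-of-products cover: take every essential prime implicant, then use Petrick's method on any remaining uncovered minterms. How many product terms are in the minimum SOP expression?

size-2^0 implicants → 0000(✓)  0011(✓)  0110(✓)  0111(✓)  1000(✓)  1010(✓)  1011(✓)  1100(✓)  1111(✓)
size-2^1 implicants → -000  -011(✓)  -111(✓)  0-11(✓)  011-  1-00  1-11(✓)  10-0  101-
size-2^2 implicants → --11
Unchecked terms (primes): --11, -000, 011-, 1-00, 10-0, 101-
Minterm coverage:
  m0 ⊆ -000 [E]
  m6 ⊆ 011- [E]
  m8 ⊆ -000,1-00,10-0
  m10 ⊆ 10-0,101-
  m12 ⊆ 1-00 [E]
  m15 ⊆ --11 [E]
E = {--11, -000, 011-, 1-00}
Petrick residual → 10-0
Cover = cd + b'c'd' + a'bc + ac'd' + ab'd'  |cover|=5

5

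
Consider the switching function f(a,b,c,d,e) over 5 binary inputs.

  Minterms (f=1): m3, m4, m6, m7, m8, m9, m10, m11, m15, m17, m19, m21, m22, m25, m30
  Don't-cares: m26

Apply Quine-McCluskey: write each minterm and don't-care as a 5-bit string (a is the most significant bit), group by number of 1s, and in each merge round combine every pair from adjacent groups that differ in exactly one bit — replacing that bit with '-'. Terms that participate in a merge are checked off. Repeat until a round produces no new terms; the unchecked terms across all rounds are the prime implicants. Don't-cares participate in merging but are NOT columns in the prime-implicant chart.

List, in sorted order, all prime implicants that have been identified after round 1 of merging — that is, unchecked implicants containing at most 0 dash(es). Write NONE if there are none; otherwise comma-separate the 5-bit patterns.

[col 0] 00011*, 00100*, 00110*, 00111*, 01000*, 01001*, 01010*, 01011*, 01111*, 10001*, 10011*, 10101*, 10110*, 11001*, 11010*, 11110*
[col 1] -0011, -0110, -1001, -1010, 0-011*, 0-111*, 00-11*, 001-0, 0011-, 01-11*, 010-0*, 010-1*, 0100-*, 0101-*, 1-001, 1-110, 10-01, 100-1, 11-10
[col 2] 0--11, 010--
Prime implicants: -0011, -0110, -1001, -1010, 0--11, 001-0, 0011-, 010--, 1-001, 1-110, 10-01, 100-1, 11-10

NONE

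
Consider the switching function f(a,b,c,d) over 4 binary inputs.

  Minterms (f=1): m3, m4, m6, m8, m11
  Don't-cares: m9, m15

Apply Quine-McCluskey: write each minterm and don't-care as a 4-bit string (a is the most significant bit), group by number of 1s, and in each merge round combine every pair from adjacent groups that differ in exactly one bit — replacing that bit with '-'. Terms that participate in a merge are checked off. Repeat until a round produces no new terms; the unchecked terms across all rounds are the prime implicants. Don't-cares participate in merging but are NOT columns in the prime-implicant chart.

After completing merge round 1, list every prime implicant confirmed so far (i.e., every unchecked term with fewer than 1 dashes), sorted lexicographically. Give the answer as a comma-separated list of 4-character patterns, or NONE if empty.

NONE

[col 0] 0011*, 0100*, 0110*, 1000*, 1001*, 1011*, 1111*
[col 1] -011, 01-0, 1-11, 10-1, 100-
Prime implicants: -011, 01-0, 1-11, 10-1, 100-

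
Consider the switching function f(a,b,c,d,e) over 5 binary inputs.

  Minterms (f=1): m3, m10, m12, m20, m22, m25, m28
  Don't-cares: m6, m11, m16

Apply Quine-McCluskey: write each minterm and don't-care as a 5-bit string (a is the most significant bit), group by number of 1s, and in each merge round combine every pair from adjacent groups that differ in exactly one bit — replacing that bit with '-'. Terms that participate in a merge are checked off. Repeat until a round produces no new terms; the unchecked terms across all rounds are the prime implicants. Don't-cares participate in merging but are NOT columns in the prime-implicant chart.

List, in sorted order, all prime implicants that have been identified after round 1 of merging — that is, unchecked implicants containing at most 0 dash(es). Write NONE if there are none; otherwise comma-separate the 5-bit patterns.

[col 0] 00011*, 00110*, 01010*, 01011*, 01100*, 10000*, 10100*, 10110*, 11001, 11100*
[col 1] -0110, -1100, 0-011, 0101-, 1-100, 10-00, 101-0
Prime implicants: -0110, -1100, 0-011, 0101-, 1-100, 10-00, 101-0, 11001

11001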